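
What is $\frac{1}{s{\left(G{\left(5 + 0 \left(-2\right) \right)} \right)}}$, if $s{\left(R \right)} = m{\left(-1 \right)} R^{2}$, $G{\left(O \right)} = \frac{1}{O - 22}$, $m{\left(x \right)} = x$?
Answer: $-289$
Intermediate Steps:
$G{\left(O \right)} = \frac{1}{-22 + O}$
$s{\left(R \right)} = - R^{2}$
$\frac{1}{s{\left(G{\left(5 + 0 \left(-2\right) \right)} \right)}} = \frac{1}{\left(-1\right) \left(\frac{1}{-22 + \left(5 + 0 \left(-2\right)\right)}\right)^{2}} = \frac{1}{\left(-1\right) \left(\frac{1}{-22 + \left(5 + 0\right)}\right)^{2}} = \frac{1}{\left(-1\right) \left(\frac{1}{-22 + 5}\right)^{2}} = \frac{1}{\left(-1\right) \left(\frac{1}{-17}\right)^{2}} = \frac{1}{\left(-1\right) \left(- \frac{1}{17}\right)^{2}} = \frac{1}{\left(-1\right) \frac{1}{289}} = \frac{1}{- \frac{1}{289}} = -289$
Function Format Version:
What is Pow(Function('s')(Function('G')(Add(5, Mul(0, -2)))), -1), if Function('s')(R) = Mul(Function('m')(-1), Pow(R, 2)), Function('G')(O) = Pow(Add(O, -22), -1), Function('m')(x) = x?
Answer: -289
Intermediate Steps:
Function('G')(O) = Pow(Add(-22, O), -1)
Function('s')(R) = Mul(-1, Pow(R, 2))
Pow(Function('s')(Function('G')(Add(5, Mul(0, -2)))), -1) = Pow(Mul(-1, Pow(Pow(Add(-22, Add(5, Mul(0, -2))), -1), 2)), -1) = Pow(Mul(-1, Pow(Pow(Add(-22, Add(5, 0)), -1), 2)), -1) = Pow(Mul(-1, Pow(Pow(Add(-22, 5), -1), 2)), -1) = Pow(Mul(-1, Pow(Pow(-17, -1), 2)), -1) = Pow(Mul(-1, Pow(Rational(-1, 17), 2)), -1) = Pow(Mul(-1, Rational(1, 289)), -1) = Pow(Rational(-1, 289), -1) = -289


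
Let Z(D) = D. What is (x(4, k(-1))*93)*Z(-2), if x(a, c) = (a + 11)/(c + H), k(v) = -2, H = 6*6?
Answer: -1395/17 ≈ -82.059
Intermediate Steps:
H = 36
x(a, c) = (11 + a)/(36 + c) (x(a, c) = (a + 11)/(c + 36) = (11 + a)/(36 + c))
(x(4, k(-1))*93)*Z(-2) = (((11 + 4)/(36 - 2))*93)*(-2) = ((15/34)*93)*(-2) = (1395/34)*(-2) = -1395/17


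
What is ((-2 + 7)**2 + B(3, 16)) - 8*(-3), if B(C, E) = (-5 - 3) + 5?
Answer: 46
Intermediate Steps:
B(C, E) = -3 (B(C, E) = -8 + 5 = -3)
((-2 + 7)**2 + B(3, 16)) - 8*(-3) = ((-2 + 7)**2 - 3) - 8*(-3) = (5**2 - 3) + 24 = (25 - 3) + 24 = 22 + 24 = 46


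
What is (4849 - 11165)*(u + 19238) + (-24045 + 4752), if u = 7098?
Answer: -166357469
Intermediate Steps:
(4849 - 11165)*(u + 19238) + (-24045 + 4752) = (4849 - 11165)*(7098 + 19238) + (-24045 + 4752) = -6316*26336 - 19293 = -166338176 - 19293 = -166357469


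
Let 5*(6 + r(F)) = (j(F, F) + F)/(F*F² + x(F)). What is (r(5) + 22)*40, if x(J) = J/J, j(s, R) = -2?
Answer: 13444/21 ≈ 640.19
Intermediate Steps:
x(J) = 1
r(F) = -6 + (-2 + F)/(5*(1 + F³)) (r(F) = -6 + ((-2 + F)/(F*F² + 1))/5 = -6 + ((-2 + F)/(F³ + 1))/5 = -6 + ((-2 + F)/(1 + F³))/5 = -6 + (-2 + F)/(5*(1 + F³)))
(r(5) + 22)*40 = ((-32 + 5 - 30*5³)/(5*(1 + 5³)) + 22)*40 = ((-32 + 5 - 30*125)/(5*(1 + 125)) + 22)*40 = ((⅕)*(-32 + 5 - 3750)/126 + 22)*40 = ((⅕)*(1/126)*(-3777) + 22)*40 = (-1259/210 + 22)*40 = (3361/210)*40 = 13444/21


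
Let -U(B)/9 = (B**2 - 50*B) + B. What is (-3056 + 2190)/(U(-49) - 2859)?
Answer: 866/46077 ≈ 0.018795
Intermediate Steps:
U(B) = -9*B**2 + 441*B (U(B) = -9*((B**2 - 50*B) + B) = -9*(B**2 - 49*B) = -9*B**2 + 441*B)
(-3056 + 2190)/(U(-49) - 2859) = (-3056 + 2190)/(9*(-49)*(49 - 1*(-49)) - 2859) = -866/(9*(-49)*(49 + 49) - 2859) = -866/(9*(-49)*98 - 2859) = -866/(-43218 - 2859) = -866/(-46077) = -866*(-1/46077) = 866/46077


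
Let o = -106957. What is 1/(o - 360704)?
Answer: -1/467661 ≈ -2.1383e-6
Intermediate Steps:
1/(o - 360704) = 1/(-106957 - 360704) = 1/(-467661) = -1/467661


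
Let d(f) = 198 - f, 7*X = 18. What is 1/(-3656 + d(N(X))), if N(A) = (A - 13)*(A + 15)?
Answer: -49/160463 ≈ -0.00030537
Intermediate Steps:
X = 18/7 (X = (⅐)*18 = 18/7 ≈ 2.5714)
N(A) = (-13 + A)*(15 + A)
1/(-3656 + d(N(X))) = 1/(-3656 + (198 - (-195 + (18/7)² + 2*(18/7)))) = 1/(-3656 + (198 - (-195 + 324/49 + 36/7))) = 1/(-3656 + (198 - 1*(-8979/49))) = 1/(-3656 + (198 + 8979/49)) = 1/(-3656 + 18681/49) = 1/(-160463/49) = -49/160463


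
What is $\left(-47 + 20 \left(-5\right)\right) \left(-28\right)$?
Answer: $4116$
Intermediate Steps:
$\left(-47 + 20 \left(-5\right)\right) \left(-28\right) = \left(-47 - 100\right) \left(-28\right) = \left(-147\right) \left(-28\right) = 4116$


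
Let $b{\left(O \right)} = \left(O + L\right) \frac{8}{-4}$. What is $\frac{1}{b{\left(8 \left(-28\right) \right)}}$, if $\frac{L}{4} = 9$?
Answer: $\frac{1}{376} \approx 0.0026596$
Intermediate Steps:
$L = 36$ ($L = 4 \cdot 9 = 36$)
$b{\left(O \right)} = -72 - 2 O$ ($b{\left(O \right)} = \left(O + 36\right) \frac{8}{-4} = \left(36 + O\right) 8 \left(- \frac{1}{4}\right) = \left(36 + O\right) \left(-2\right) = -72 - 2 O$)
$\frac{1}{b{\left(8 \left(-28\right) \right)}} = \frac{1}{-72 - 2 \cdot 8 \left(-28\right)} = \frac{1}{-72 - -448} = \frac{1}{-72 + 448} = \frac{1}{376}$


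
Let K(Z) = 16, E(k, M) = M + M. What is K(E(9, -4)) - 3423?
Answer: -3407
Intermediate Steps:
E(k, M) = 2*M
K(E(9, -4)) - 3423 = 16 - 3423 = -3407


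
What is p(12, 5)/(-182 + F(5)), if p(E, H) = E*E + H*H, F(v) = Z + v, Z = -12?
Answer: -169/189 ≈ -0.89418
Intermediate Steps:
F(v) = -12 + v
p(E, H) = E² + H²
p(12, 5)/(-182 + F(5)) = (12² + 5²)/(-182 + (-12 + 5)) = (144 + 25)/(-182 - 7) = 169/(-189) = 169*(-1/189) = -169/189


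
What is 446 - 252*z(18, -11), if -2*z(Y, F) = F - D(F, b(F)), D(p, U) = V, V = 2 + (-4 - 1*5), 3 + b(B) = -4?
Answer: -58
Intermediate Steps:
b(B) = -7 (b(B) = -3 - 4 = -7)
V = -7 (V = 2 + (-4 - 5) = 2 - 9 = -7)
D(p, U) = -7
z(Y, F) = -7/2 - F/2 (z(Y, F) = -(F - 1*(-7))/2 = -(F + 7)/2 = -(7 + F)/2 = -7/2 - F/2)
446 - 252*z(18, -11) = 446 - 252*(-7/2 - 1/2*(-11)) = 446 - 252*(-7/2 + 11/2) = 446 - 252*2 = 446 - 504 = -58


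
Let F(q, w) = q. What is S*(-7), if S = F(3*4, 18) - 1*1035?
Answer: 7161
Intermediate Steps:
S = -1023 (S = 3*4 - 1*1035 = 12 - 1035 = -1023)
S*(-7) = -1023*(-7) = 7161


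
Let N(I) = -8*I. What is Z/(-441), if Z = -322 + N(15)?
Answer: 442/441 ≈ 1.0023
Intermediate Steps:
Z = -442 (Z = -322 - 8*15 = -322 - 120 = -442)
Z/(-441) = -442/(-441) = -442*(-1/441) = 442/441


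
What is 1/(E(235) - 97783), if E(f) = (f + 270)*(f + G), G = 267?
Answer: 1/155727 ≈ 6.4215e-6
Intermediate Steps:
E(f) = (267 + f)*(270 + f) (E(f) = (f + 270)*(f + 267) = (270 + f)*(267 + f) = (267 + f)*(270 + f))
1/(E(235) - 97783) = 1/((72090 + 235**2 + 537*235) - 97783) = 1/((72090 + 55225 + 126195) - 97783) = 1/(253510 - 97783) = 1/155727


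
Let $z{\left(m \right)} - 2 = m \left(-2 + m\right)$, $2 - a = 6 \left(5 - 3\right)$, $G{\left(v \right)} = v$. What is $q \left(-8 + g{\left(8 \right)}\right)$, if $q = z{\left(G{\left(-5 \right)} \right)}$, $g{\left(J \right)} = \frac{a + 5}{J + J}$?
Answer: $- \frac{4921}{16} \approx -307.56$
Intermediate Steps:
$a = -10$ ($a = 2 - 6 \left(5 - 3\right) = 2 - 6 \cdot 2 = 2 - 12 = -10$)
$g{\left(J \right)} = - \frac{5}{2 J}$ ($g{\left(J \right)} = \frac{-10 + 5}{J + J} = - \frac{5}{2 J}$)
$z{\left(m \right)} = 2 + m \left(-2 + m\right)$
$q = 37$ ($q = 2 + \left(-5\right)^{2} - -10 = 2 + 25 + 10 = 37$)
$q \left(-8 + g{\left(8 \right)}\right) = 37 \left(-8 - \frac{5}{2 \cdot 8}\right) = 37 \left(-8 - \frac{5}{16}\right) = 37 \left(- \frac{133}{16}\right) = - \frac{4921}{16}$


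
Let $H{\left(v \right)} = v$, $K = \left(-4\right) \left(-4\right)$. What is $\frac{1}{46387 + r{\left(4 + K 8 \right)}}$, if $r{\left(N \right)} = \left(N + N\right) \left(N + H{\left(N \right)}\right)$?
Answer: $\frac{1}{116083} \approx 8.6145 \cdot 10^{-6}$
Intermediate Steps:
$K = 16$
$r{\left(N \right)} = 4 N^{2}$ ($r{\left(N \right)} = \left(N + N\right) \left(N + N\right) = 2 N 2 N = 4 N^{2}$)
$\frac{1}{46387 + r{\left(4 + K 8 \right)}} = \frac{1}{46387 + 4 \left(4 + 16 \cdot 8\right)^{2}} = \frac{1}{46387 + 4 \left(4 + 128\right)^{2}} = \frac{1}{46387 + 4 \cdot 132^{2}} = \frac{1}{46387 + 4 \cdot 17424} = \frac{1}{46387 + 69696} = \frac{1}{116083}$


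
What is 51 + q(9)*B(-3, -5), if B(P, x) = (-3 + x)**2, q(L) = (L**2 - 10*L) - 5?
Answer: -845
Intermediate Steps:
q(L) = -5 + L**2 - 10*L
51 + q(9)*B(-3, -5) = 51 + (-5 + 9**2 - 10*9)*(-3 - 5)**2 = 51 + (-5 + 81 - 90)*(-8)**2 = 51 - 14*64 = 51 - 896 = -845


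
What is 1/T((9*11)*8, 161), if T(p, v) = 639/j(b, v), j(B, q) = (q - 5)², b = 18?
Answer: 2704/71 ≈ 38.085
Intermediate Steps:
j(B, q) = (-5 + q)²
T(p, v) = 639/(-5 + v)² (T(p, v) = 639/((-5 + v)²) = 639/(-5 + v)²)
1/T((9*11)*8, 161) = 1/(639/(-5 + 161)²) = 1/(639/156²) = 1/(639*(1/24336)) = 1/(71/2704) = 2704/71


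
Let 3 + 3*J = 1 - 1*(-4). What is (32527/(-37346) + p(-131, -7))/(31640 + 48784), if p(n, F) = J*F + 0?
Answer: -620425/9010544112 ≈ -6.8855e-5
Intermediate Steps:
J = 2/3 (J = -1 + (1 - 1*(-4))/3 = -1 + (1 + 4)/3 = -1 + (1/3)*5 = -1 + 5/3 = 2/3 ≈ 0.66667)
p(n, F) = 2*F/3 (p(n, F) = 2*F/3 + 0 = 2*F/3)
(32527/(-37346) + p(-131, -7))/(31640 + 48784) = (32527/(-37346) + (2/3)*(-7))/(31640 + 48784) = (32527*(-1/37346) - 14/3)/80424 = (-32527/37346 - 14/3)*(1/80424) = -620425/112038*1/80424 = -620425/9010544112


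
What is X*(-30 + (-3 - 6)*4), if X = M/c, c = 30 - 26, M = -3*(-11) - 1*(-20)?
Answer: -1749/2 ≈ -874.50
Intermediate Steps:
M = 53 (M = 33 + 20 = 53)
c = 4
X = 53/4 ≈ 13.250
X*(-30 + (-3 - 6)*4) = 53*(-30 + (-3 - 6)*4)/4 = 53*(-30 - 9*4)/4 = 53*(-30 - 36)/4 = (53/4)*(-66) = -1749/2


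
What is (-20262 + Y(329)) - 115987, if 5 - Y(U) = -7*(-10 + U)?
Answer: -134011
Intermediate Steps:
Y(U) = -65 + 7*U (Y(U) = 5 - (-7)*(-10 + U) = 5 - (70 - 7*U) = 5 + (-70 + 7*U) = -65 + 7*U)
(-20262 + Y(329)) - 115987 = (-20262 + (-65 + 7*329)) - 115987 = (-20262 + (-65 + 2303)) - 115987 = (-20262 + 2238) - 115987 = -18024 - 115987 = -134011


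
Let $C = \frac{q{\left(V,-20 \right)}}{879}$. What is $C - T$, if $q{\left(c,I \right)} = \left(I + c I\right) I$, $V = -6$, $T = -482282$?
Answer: $\frac{423923878}{879} \approx 4.8228 \cdot 10^{5}$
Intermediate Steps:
$q{\left(c,I \right)} = I \left(I + I c\right)$ ($q{\left(c,I \right)} = \left(I + I c\right) I = I \left(I + I c\right)$)
$C = - \frac{2000}{879}$ ($C = \frac{\left(-20\right)^{2} \left(1 - 6\right)}{879} = 400 \left(-5\right) \frac{1}{879} = \left(-2000\right) \frac{1}{879} = - \frac{2000}{879} \approx -2.2753$)
$C - T = - \frac{2000}{879} - -482282 = - \frac{2000}{879} + 482282 = \frac{423923878}{879}$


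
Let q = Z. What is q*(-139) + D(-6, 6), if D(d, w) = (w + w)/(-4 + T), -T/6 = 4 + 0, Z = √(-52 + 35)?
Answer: -3/7 - 139*I*√17 ≈ -0.42857 - 573.11*I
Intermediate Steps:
Z = I*√17 (Z = √(-17) = I*√17 ≈ 4.1231*I)
T = -24 (T = -6*(4 + 0) = -6*4 = -24)
q = I*√17 ≈ 4.1231*I
D(d, w) = -w/14 (D(d, w) = (w + w)/(-4 - 24) = (2*w)/(-28) = (2*w)*(-1/28) = -w/14)
q*(-139) + D(-6, 6) = (I*√17)*(-139) - 1/14*6 = -139*I*√17 - 3/7 = -3/7 - 139*I*√17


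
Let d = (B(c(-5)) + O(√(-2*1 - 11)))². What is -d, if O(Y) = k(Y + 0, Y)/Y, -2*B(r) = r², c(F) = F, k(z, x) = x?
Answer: -529/4 ≈ -132.25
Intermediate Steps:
B(r) = -r²/2
O(Y) = 1 (O(Y) = Y/Y = 1)
d = 529/4 (d = (-½*(-5)² + 1)² = (-½*25 + 1)² = (-25/2 + 1)² = (-23/2)² = 529/4 ≈ 132.25)
-d = -1*529/4 = -529/4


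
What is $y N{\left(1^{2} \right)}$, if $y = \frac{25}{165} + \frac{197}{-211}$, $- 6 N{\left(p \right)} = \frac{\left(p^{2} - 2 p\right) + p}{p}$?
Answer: $0$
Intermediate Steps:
$N{\left(p \right)} = - \frac{p^{2} - p}{6 p}$ ($N{\left(p \right)} = - \frac{\left(\left(p^{2} - 2 p\right) + p\right) \frac{1}{p}}{6} = - \frac{\left(p^{2} - p\right) \frac{1}{p}}{6} = - \frac{\frac{1}{p} \left(p^{2} - p\right)}{6} = - \frac{p^{2} - p}{6 p}$)
$y = - \frac{5446}{6963}$ ($y = 25 \cdot \frac{1}{165} + 197 \left(- \frac{1}{211}\right) = \frac{5}{33} - \frac{197}{211} = - \frac{5446}{6963} \approx -0.78213$)
$y N{\left(1^{2} \right)} = - \frac{5446 \left(\frac{1}{6} - \frac{1^{2}}{6}\right)}{6963} = - \frac{5446 \left(\frac{1}{6} - \frac{1}{6}\right)}{6963} = \left(- \frac{5446}{6963}\right) 0 = 0$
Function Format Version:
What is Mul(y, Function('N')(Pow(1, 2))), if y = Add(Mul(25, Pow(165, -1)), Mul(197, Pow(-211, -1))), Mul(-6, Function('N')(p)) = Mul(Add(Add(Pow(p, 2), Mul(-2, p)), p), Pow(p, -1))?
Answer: 0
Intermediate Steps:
Function('N')(p) = Mul(Rational(-1, 6), Pow(p, -1), Add(Pow(p, 2), Mul(-1, p))) (Function('N')(p) = Mul(Rational(-1, 6), Mul(Add(Add(Pow(p, 2), Mul(-2, p)), p), Pow(p, -1))) = Mul(Rational(-1, 6), Mul(Add(Pow(p, 2), Mul(-1, p)), Pow(p, -1))) = Mul(Rational(-1, 6), Mul(Pow(p, -1), Add(Pow(p, 2), Mul(-1, p)))) = Mul(Rational(-1, 6), Pow(p, -1), Add(Pow(p, 2), Mul(-1, p))))
y = Rational(-5446, 6963) (y = Add(Mul(25, Rational(1, 165)), Mul(197, Rational(-1, 211))) = Add(Rational(5, 33), Rational(-197, 211)) = Rational(-5446, 6963) ≈ -0.78213)
Mul(y, Function('N')(Pow(1, 2))) = Mul(Rational(-5446, 6963), Add(Rational(1, 6), Mul(Rational(-1, 6), Pow(1, 2)))) = Mul(Rational(-5446, 6963), Add(Rational(1, 6), Mul(Rational(-1, 6), 1))) = Mul(Rational(-5446, 6963), Add(Rational(1, 6), Rational(-1, 6))) = Mul(Rational(-5446, 6963), 0) = 0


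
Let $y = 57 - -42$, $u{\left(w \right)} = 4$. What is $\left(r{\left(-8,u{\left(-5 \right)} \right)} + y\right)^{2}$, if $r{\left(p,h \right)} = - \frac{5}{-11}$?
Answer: $\frac{1196836}{121} \approx 9891.2$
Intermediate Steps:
$r{\left(p,h \right)} = \frac{5}{11}$ ($r{\left(p,h \right)} = \left(-5\right) \left(- \frac{1}{11}\right) = \frac{5}{11}$)
$y = 99$ ($y = 57 + 42 = 99$)
$\left(r{\left(-8,u{\left(-5 \right)} \right)} + y\right)^{2} = \left(\frac{5}{11} + 99\right)^{2} = \left(\frac{1094}{11}\right)^{2} = \frac{1196836}{121}$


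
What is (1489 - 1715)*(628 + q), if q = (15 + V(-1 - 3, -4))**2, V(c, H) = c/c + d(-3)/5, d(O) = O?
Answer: -4888154/25 ≈ -1.9553e+5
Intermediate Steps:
V(c, H) = 2/5 (V(c, H) = c/c - 3/5 = 1 - 3*1/5 = 1 - 3/5 = 2/5)
q = 5929/25 (q = (15 + 2/5)**2 = (77/5)**2 = 5929/25 ≈ 237.16)
(1489 - 1715)*(628 + q) = (1489 - 1715)*(628 + 5929/25) = -226*21629/25 = -4888154/25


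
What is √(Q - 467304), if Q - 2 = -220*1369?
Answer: I*√768482 ≈ 876.63*I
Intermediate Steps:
Q = -301178 (Q = 2 - 220*1369 = 2 - 301180 = -301178)
√(Q - 467304) = √(-301178 - 467304) = √(-768482) = I*√768482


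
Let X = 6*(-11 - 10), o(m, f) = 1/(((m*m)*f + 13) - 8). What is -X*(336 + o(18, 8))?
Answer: 15706674/371 ≈ 42336.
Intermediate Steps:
o(m, f) = 1/(5 + f*m**2) (o(m, f) = 1/((m**2*f + 13) - 8) = 1/((f*m**2 + 13) - 8) = 1/((13 + f*m**2) - 8) = 1/(5 + f*m**2))
X = -126 (X = 6*(-21) = -126)
-X*(336 + o(18, 8)) = -(-126)*(336 + 1/(5 + 8*18**2)) = -(-126)*(336 + 1/(5 + 8*324)) = -(-126)*(336 + 1/(5 + 2592)) = -(-126)*(336 + 1/2597) = -(-126)*872593/2597 = -1*(-15706674/371) = 15706674/371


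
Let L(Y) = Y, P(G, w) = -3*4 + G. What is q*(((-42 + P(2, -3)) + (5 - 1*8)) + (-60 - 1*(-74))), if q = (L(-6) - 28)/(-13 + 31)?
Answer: 697/9 ≈ 77.444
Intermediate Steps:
P(G, w) = -12 + G
q = -17/9 (q = (-6 - 28)/(-13 + 31) = -34/18 = -34*1/18 = -17/9 ≈ -1.8889)
q*(((-42 + P(2, -3)) + (5 - 1*8)) + (-60 - 1*(-74))) = -17*(((-42 + (-12 + 2)) + (5 - 1*8)) + (-60 - 1*(-74)))/9 = -17*(((-42 - 10) + (5 - 8)) + (-60 + 74))/9 = -17*((-52 - 3) + 14)/9 = -17*(-55 + 14)/9 = -17/9*(-41) = 697/9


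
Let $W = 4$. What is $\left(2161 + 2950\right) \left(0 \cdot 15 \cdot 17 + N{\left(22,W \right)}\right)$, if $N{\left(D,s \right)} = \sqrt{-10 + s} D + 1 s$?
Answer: $20444 + 112442 i \sqrt{6} \approx 20444.0 + 2.7543 \cdot 10^{5} i$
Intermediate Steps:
$N{\left(D,s \right)} = s + D \sqrt{-10 + s}$ ($N{\left(D,s \right)} = D \sqrt{-10 + s} + s = s + D \sqrt{-10 + s}$)
$\left(2161 + 2950\right) \left(0 \cdot 15 \cdot 17 + N{\left(22,W \right)}\right) = \left(2161 + 2950\right) \left(0 \cdot 15 \cdot 17 + \left(4 + 22 \sqrt{-10 + 4}\right)\right) = 5111 \left(0 \cdot 17 + \left(4 + 22 \sqrt{-6}\right)\right) = 5111 \left(0 + \left(4 + 22 i \sqrt{6}\right)\right) = 5111 \left(4 + 22 i \sqrt{6}\right) = 20444 + 112442 i \sqrt{6}$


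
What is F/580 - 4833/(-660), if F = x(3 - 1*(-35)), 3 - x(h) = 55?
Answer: 46147/6380 ≈ 7.2331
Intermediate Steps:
x(h) = -52 (x(h) = 3 - 1*55 = 3 - 55 = -52)
F = -52
F/580 - 4833/(-660) = -52/580 - 4833/(-660) = -52*1/580 - 4833*(-1/660) = -13/145 + 1611/220 = 46147/6380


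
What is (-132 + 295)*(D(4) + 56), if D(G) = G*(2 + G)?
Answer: 13040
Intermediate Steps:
(-132 + 295)*(D(4) + 56) = (-132 + 295)*(4*(2 + 4) + 56) = 163*(4*6 + 56) = 163*(24 + 56) = 163*80 = 13040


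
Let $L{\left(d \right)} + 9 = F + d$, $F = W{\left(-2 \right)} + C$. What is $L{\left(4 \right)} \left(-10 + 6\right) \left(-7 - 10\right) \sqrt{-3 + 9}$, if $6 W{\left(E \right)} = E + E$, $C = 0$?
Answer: $- \frac{1156 \sqrt{6}}{3} \approx -943.87$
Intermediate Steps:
$W{\left(E \right)} = \frac{E}{3}$ ($W{\left(E \right)} = \frac{E + E}{6} = \frac{2 E}{6} = \frac{E}{3}$)
$F = - \frac{2}{3}$ ($F = \frac{1}{3} \left(-2\right) + 0 = - \frac{2}{3} + 0 = - \frac{2}{3} \approx -0.66667$)
$L{\left(d \right)} = - \frac{29}{3} + d$ ($L{\left(d \right)} = -9 + \left(- \frac{2}{3} + d\right) = - \frac{29}{3} + d$)
$L{\left(4 \right)} \left(-10 + 6\right) \left(-7 - 10\right) \sqrt{-3 + 9} = \left(- \frac{29}{3} + 4\right) \left(-10 + 6\right) \left(-7 - 10\right) \sqrt{-3 + 9} = - \frac{17 \left(\left(-4\right) \left(-17\right)\right)}{3} \sqrt{6} = \left(- \frac{17}{3}\right) 68 \sqrt{6} = - \frac{1156 \sqrt{6}}{3}$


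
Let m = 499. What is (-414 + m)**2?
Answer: 7225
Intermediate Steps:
(-414 + m)**2 = (-414 + 499)**2 = 85**2 = 7225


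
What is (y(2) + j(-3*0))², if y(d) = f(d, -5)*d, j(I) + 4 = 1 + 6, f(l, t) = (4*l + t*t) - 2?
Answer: 4225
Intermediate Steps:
f(l, t) = -2 + t² + 4*l (f(l, t) = (4*l + t²) - 2 = (t² + 4*l) - 2 = -2 + t² + 4*l)
j(I) = 3 (j(I) = -4 + (1 + 6) = -4 + 7 = 3)
y(d) = d*(23 + 4*d) (y(d) = (-2 + (-5)² + 4*d)*d = (-2 + 25 + 4*d)*d = (23 + 4*d)*d = d*(23 + 4*d))
(y(2) + j(-3*0))² = (2*(23 + 4*2) + 3)² = (2*(23 + 8) + 3)² = (2*31 + 3)² = (62 + 3)² = 65² = 4225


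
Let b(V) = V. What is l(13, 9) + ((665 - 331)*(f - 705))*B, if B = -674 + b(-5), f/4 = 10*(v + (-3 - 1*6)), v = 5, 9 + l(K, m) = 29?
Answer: 196169910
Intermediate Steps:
l(K, m) = 20 (l(K, m) = -9 + 29 = 20)
f = -160 (f = 4*(10*(5 + (-3 - 1*6))) = 4*(10*(5 + (-3 - 6))) = 4*(10*(5 - 9)) = 4*(10*(-4)) = 4*(-40) = -160)
B = -679 (B = -674 - 5 = -679)
l(13, 9) + ((665 - 331)*(f - 705))*B = 20 + ((665 - 331)*(-160 - 705))*(-679) = 20 + (334*(-865))*(-679) = 20 - 288910*(-679) = 20 + 196169890 = 196169910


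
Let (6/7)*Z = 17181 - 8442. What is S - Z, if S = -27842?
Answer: -76075/2 ≈ -38038.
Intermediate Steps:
Z = 20391/2 (Z = 7*(17181 - 8442)/6 = (7/6)*8739 = 20391/2 ≈ 10196.)
S - Z = -27842 - 1*20391/2 = -27842 - 20391/2 = -76075/2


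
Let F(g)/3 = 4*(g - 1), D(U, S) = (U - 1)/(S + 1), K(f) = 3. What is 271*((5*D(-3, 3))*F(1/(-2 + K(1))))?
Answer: 0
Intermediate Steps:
D(U, S) = (-1 + U)/(1 + S)
F(g) = -12 + 12*g (F(g) = 3*(4*(g - 1)) = 3*(4*(-1 + g)) = 3*(-4 + 4*g) = -12 + 12*g)
271*((5*D(-3, 3))*F(1/(-2 + K(1)))) = 271*((5*((-1 - 3)/(1 + 3)))*(-12 + 12/(-2 + 3))) = 271*((5*(-4/4))*(-12 + 12/1)) = 271*((5*((¼)*(-4)))*(-12 + 12*1)) = 271*((5*(-1))*(-12 + 12)) = 271*(-5*0) = 271*0 = 0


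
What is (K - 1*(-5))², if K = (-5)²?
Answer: 900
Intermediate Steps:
K = 25
(K - 1*(-5))² = (25 - 1*(-5))² = (25 + 5)² = 30² = 900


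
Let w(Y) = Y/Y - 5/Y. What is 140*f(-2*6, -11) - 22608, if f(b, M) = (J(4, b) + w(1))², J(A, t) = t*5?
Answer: 550832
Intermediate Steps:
J(A, t) = 5*t
w(Y) = 1 - 5/Y
f(b, M) = (-4 + 5*b)² (f(b, M) = (5*b + (-5 + 1)/1)² = (5*b + 1*(-4))² = (5*b - 4)² = (-4 + 5*b)²)
140*f(-2*6, -11) - 22608 = 140*(-4 + 5*(-2*6))² - 22608 = 140*(-4 + 5*(-12))² - 22608 = 140*(-4 - 60)² - 22608 = 140*(-64)² - 22608 = 140*4096 - 22608 = 573440 - 22608 = 550832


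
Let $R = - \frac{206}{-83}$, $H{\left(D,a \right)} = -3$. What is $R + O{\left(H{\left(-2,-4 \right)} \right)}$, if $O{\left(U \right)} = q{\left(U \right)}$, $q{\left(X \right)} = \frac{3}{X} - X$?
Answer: $\frac{372}{83} \approx 4.4819$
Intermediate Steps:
$q{\left(X \right)} = - X + \frac{3}{X}$
$R = \frac{206}{83}$ ($R = \left(-206\right) \left(- \frac{1}{83}\right) = \frac{206}{83} \approx 2.4819$)
$O{\left(U \right)} = - U + \frac{3}{U}$
$R + O{\left(H{\left(-2,-4 \right)} \right)} = \frac{206}{83} + \left(\left(-1\right) \left(-3\right) + \frac{3}{-3}\right) = \frac{206}{83} + \left(3 + 3 \left(- \frac{1}{3}\right)\right) = \frac{206}{83} + \left(3 - 1\right) = \frac{206}{83} + 2 = \frac{372}{83}$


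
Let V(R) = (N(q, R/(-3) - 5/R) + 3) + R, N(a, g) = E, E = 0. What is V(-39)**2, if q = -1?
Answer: 1296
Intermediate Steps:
N(a, g) = 0
V(R) = 3 + R (V(R) = (0 + 3) + R = 3 + R)
V(-39)**2 = (3 - 39)**2 = (-36)**2 = 1296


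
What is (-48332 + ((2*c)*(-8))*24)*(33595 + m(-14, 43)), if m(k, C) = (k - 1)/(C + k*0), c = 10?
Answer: -75366106040/43 ≈ -1.7527e+9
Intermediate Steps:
m(k, C) = (-1 + k)/C (m(k, C) = (-1 + k)/(C + 0) = (-1 + k)/C)
(-48332 + ((2*c)*(-8))*24)*(33595 + m(-14, 43)) = (-48332 + ((2*10)*(-8))*24)*(33595 + (-1 - 14)/43) = (-48332 + (20*(-8))*24)*(33595 + (1/43)*(-15)) = (-48332 - 160*24)*(33595 - 15/43) = (-48332 - 3840)*(1444570/43) = -52172*1444570/43 = -75366106040/43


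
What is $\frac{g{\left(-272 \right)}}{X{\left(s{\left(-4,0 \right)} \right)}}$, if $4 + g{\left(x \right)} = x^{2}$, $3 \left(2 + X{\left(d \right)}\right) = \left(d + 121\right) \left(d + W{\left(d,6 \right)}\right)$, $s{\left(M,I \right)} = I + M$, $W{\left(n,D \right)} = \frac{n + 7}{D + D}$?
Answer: $- \frac{295920}{593} \approx -499.02$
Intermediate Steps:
$W{\left(n,D \right)} = \frac{7 + n}{2 D}$
$X{\left(d \right)} = -2 + \frac{\left(121 + d\right) \left(\frac{7}{12} + \frac{13 d}{12}\right)}{3}$ ($X{\left(d \right)} = -2 + \frac{\left(d + 121\right) \left(d + \frac{7 + d}{2 \cdot 6}\right)}{3} = -2 + \frac{\left(121 + d\right) \left(d + \frac{1}{2} \cdot \frac{1}{6} \left(7 + d\right)\right)}{3} = -2 + \frac{\left(121 + d\right) \left(d + \left(\frac{7}{12} + \frac{d}{12}\right)\right)}{3} = -2 + \frac{\left(121 + d\right) \left(\frac{7}{12} + \frac{13 d}{12}\right)}{3}$)
$g{\left(x \right)} = -4 + x^{2}$
$\frac{g{\left(-272 \right)}}{X{\left(s{\left(-4,0 \right)} \right)}} = \frac{-4 + \left(-272\right)^{2}}{\frac{775}{36} + \frac{13 \left(0 - 4\right)^{2}}{36} + \frac{395 \left(0 - 4\right)}{9}} = \frac{-4 + 73984}{\frac{775}{36} + \frac{13 \left(-4\right)^{2}}{36} + \frac{395}{9} \left(-4\right)} = \frac{73980}{\frac{775}{36} + \frac{13}{36} \cdot 16 - \frac{1580}{9}} = \frac{73980}{\frac{775}{36} + \frac{52}{9} - \frac{1580}{9}} = \frac{73980}{- \frac{593}{4}} = 73980 \left(- \frac{4}{593}\right) = - \frac{295920}{593}$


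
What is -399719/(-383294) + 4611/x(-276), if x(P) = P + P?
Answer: -257787291/35263048 ≈ -7.3104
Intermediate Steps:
x(P) = 2*P
-399719/(-383294) + 4611/x(-276) = -399719/(-383294) + 4611/((2*(-276))) = -399719*(-1/383294) + 4611/(-552) = 399719/383294 + 4611*(-1/552) = 399719/383294 - 1537/184 = -257787291/35263048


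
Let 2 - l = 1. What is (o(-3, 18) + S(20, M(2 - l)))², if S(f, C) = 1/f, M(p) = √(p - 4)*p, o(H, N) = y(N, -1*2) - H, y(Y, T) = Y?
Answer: 177241/400 ≈ 443.10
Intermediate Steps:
l = 1 (l = 2 - 1*1 = 2 - 1 = 1)
o(H, N) = N - H
M(p) = p*√(-4 + p) (M(p) = √(-4 + p)*p = p*√(-4 + p))
(o(-3, 18) + S(20, M(2 - l)))² = ((18 - 1*(-3)) + 1/20)² = ((18 + 3) + 1/20)² = (21 + 1/20)² = (421/20)² = 177241/400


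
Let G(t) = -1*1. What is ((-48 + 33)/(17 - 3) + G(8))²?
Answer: 841/196 ≈ 4.2908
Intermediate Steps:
G(t) = -1
((-48 + 33)/(17 - 3) + G(8))² = ((-48 + 33)/(17 - 3) - 1)² = (-15/14 - 1)² = (-29/14)² = 841/196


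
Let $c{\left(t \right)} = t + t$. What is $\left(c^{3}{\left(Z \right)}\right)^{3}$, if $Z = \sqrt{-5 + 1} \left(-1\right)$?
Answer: $- 262144 i \approx - 2.6214 \cdot 10^{5} i$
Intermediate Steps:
$Z = - 2 i$ ($Z = \sqrt{-4} \left(-1\right) = 2 i \left(-1\right) = - 2 i \approx - 2.0 i$)
$c{\left(t \right)} = 2 t$
$\left(c^{3}{\left(Z \right)}\right)^{3} = \left(\left(2 \left(- 2 i\right)\right)^{3}\right)^{3} = \left(\left(- 4 i\right)^{3}\right)^{3} = \left(64 i\right)^{3} = - 262144 i$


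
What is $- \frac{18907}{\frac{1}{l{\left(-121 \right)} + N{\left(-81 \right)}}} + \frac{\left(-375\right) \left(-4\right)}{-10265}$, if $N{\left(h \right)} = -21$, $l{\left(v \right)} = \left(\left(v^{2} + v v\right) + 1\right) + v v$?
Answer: $- \frac{1704141965413}{2053} \approx -8.3007 \cdot 10^{8}$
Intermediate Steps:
$l{\left(v \right)} = 1 + 3 v^{2}$ ($l{\left(v \right)} = \left(\left(v^{2} + v^{2}\right) + 1\right) + v^{2} = \left(2 v^{2} + 1\right) + v^{2} = \left(1 + 2 v^{2}\right) + v^{2} = 1 + 3 v^{2}$)
$- \frac{18907}{\frac{1}{l{\left(-121 \right)} + N{\left(-81 \right)}}} + \frac{\left(-375\right) \left(-4\right)}{-10265} = - \frac{18907}{\frac{1}{\left(1 + 3 \left(-121\right)^{2}\right) - 21}} + \frac{\left(-375\right) \left(-4\right)}{-10265} = - \frac{18907}{\frac{1}{\left(1 + 3 \cdot 14641\right) - 21}} + 1500 \left(- \frac{1}{10265}\right) = - \frac{18907}{\frac{1}{\left(1 + 43923\right) - 21}} - \frac{300}{2053} = - \frac{18907}{\frac{1}{43924 - 21}} - \frac{300}{2053} = - \frac{18907}{\frac{1}{43903}} - \frac{300}{2053} = - 18907 \frac{1}{\frac{1}{43903}} - \frac{300}{2053} = \left(-18907\right) 43903 - \frac{300}{2053} = -830074021 - \frac{300}{2053} = - \frac{1704141965413}{2053}$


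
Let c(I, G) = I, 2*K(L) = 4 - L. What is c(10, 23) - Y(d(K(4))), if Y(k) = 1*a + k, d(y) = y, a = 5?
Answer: 5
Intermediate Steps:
K(L) = 2 - L/2 (K(L) = (4 - L)/2 = 2 - L/2)
Y(k) = 5 + k (Y(k) = 1*5 + k = 5 + k)
c(10, 23) - Y(d(K(4))) = 10 - (5 + (2 - ½*4)) = 10 - (5 + (2 - 2)) = 10 - (5 + 0) = 10 - 1*5 = 10 - 5 = 5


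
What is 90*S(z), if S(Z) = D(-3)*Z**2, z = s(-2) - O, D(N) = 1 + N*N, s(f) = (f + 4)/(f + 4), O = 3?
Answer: 3600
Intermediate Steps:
s(f) = 1 (s(f) = (4 + f)/(4 + f) = 1)
D(N) = 1 + N**2
z = -2 (z = 1 - 1*3 = 1 - 3 = -2)
S(Z) = 10*Z**2 (S(Z) = (1 + (-3)**2)*Z**2 = (1 + 9)*Z**2 = 10*Z**2)
90*S(z) = 90*(10*(-2)**2) = 90*(10*4) = 90*40 = 3600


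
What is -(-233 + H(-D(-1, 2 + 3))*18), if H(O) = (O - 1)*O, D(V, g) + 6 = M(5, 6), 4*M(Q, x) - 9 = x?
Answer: 1459/8 ≈ 182.38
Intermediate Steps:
M(Q, x) = 9/4 + x/4
D(V, g) = -9/4 (D(V, g) = -6 + (9/4 + (¼)*6) = -6 + (9/4 + 3/2) = -6 + 15/4 = -9/4)
H(O) = O*(-1 + O) (H(O) = (-1 + O)*O = O*(-1 + O))
-(-233 + H(-D(-1, 2 + 3))*18) = -(-233 + ((-1*(-9/4))*(-1 - 1*(-9/4)))*18) = -(-233 + (9*(-1 + 9/4)/4)*18) = -(-233 + ((9/4)*(5/4))*18) = -(-233 + (45/16)*18) = -(-233 + 405/8) = -1*(-1459/8) = 1459/8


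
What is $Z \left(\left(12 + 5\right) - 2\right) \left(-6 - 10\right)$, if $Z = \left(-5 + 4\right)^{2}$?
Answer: $-240$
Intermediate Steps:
$Z = 1$ ($Z = \left(-1\right)^{2} = 1$)
$Z \left(\left(12 + 5\right) - 2\right) \left(-6 - 10\right) = 1 \left(\left(12 + 5\right) - 2\right) \left(-6 - 10\right) = 1 \left(17 - 2\right) \left(-6 - 10\right) = 1 \cdot 15 \left(-16\right) = 15 \left(-16\right) = -240$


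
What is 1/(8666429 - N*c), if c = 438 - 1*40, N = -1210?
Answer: 1/9148009 ≈ 1.0931e-7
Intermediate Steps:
c = 398 (c = 438 - 40 = 398)
1/(8666429 - N*c) = 1/(8666429 - (-1210)*398) = 1/(8666429 - 1*(-481580)) = 1/(8666429 + 481580) = 1/9148009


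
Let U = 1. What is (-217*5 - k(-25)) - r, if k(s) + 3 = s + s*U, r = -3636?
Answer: 2604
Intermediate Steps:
k(s) = -3 + 2*s (k(s) = -3 + (s + s*1) = -3 + (s + s) = -3 + 2*s)
(-217*5 - k(-25)) - r = (-217*5 - (-3 + 2*(-25))) - 1*(-3636) = (-1085 - (-3 - 50)) + 3636 = (-1085 - 1*(-53)) + 3636 = (-1085 + 53) + 3636 = -1032 + 3636 = 2604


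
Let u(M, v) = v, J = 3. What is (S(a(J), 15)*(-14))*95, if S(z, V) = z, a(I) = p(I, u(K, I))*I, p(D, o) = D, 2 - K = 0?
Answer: -11970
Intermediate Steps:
K = 2 (K = 2 - 1*0 = 2 + 0 = 2)
a(I) = I**2 (a(I) = I*I = I**2)
(S(a(J), 15)*(-14))*95 = (3**2*(-14))*95 = (9*(-14))*95 = -126*95 = -11970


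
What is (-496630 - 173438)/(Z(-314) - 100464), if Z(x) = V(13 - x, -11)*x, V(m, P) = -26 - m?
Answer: -335034/5189 ≈ -64.566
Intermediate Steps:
Z(x) = x*(-39 + x) (Z(x) = (-26 - (13 - x))*x = (-26 + (-13 + x))*x = (-39 + x)*x = x*(-39 + x))
(-496630 - 173438)/(Z(-314) - 100464) = (-496630 - 173438)/(-314*(-39 - 314) - 100464) = -670068/(-314*(-353) - 100464) = -670068/(110842 - 100464) = -670068/10378 = -670068*1/10378 = -335034/5189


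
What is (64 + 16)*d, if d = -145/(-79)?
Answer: 11600/79 ≈ 146.84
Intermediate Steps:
d = 145/79 (d = -145*(-1/79) = 145/79 ≈ 1.8354)
(64 + 16)*d = (64 + 16)*(145/79) = 80*(145/79) = 11600/79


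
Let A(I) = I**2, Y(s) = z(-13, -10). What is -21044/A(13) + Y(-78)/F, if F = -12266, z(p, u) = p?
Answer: -258123507/2072954 ≈ -124.52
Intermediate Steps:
Y(s) = -13
-21044/A(13) + Y(-78)/F = -21044/(13**2) - 13/(-12266) = -21044/169 - 13*(-1/12266) = -21044*1/169 + 13/12266 = -21044/169 + 13/12266 = -258123507/2072954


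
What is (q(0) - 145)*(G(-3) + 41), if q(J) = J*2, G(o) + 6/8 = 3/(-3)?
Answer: -22765/4 ≈ -5691.3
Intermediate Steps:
G(o) = -7/4 (G(o) = -3/4 + 3/(-3) = -3/4 + 3*(-1/3) = -3/4 - 1 = -7/4)
q(J) = 2*J
(q(0) - 145)*(G(-3) + 41) = (2*0 - 145)*(-7/4 + 41) = (0 - 145)*(157/4) = -145*157/4 = -22765/4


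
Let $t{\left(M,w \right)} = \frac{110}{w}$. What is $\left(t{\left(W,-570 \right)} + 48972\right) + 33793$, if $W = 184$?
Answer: $\frac{4717594}{57} \approx 82765.0$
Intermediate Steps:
$\left(t{\left(W,-570 \right)} + 48972\right) + 33793 = \left(\frac{110}{-570} + 48972\right) + 33793 = \left(110 \left(- \frac{1}{570}\right) + 48972\right) + 33793 = \left(- \frac{11}{57} + 48972\right) + 33793 = \frac{2791393}{57} + 33793 = \frac{4717594}{57}$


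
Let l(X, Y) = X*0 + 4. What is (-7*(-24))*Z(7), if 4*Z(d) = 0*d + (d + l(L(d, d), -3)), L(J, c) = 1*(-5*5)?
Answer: 462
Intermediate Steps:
L(J, c) = -25 (L(J, c) = 1*(-25) = -25)
l(X, Y) = 4 (l(X, Y) = 0 + 4 = 4)
Z(d) = 1 + d/4 (Z(d) = (0*d + (d + 4))/4 = (0 + (4 + d))/4 = (4 + d)/4 = 1 + d/4)
(-7*(-24))*Z(7) = (-7*(-24))*(1 + (1/4)*7) = 168*(1 + 7/4) = 168*(11/4) = 462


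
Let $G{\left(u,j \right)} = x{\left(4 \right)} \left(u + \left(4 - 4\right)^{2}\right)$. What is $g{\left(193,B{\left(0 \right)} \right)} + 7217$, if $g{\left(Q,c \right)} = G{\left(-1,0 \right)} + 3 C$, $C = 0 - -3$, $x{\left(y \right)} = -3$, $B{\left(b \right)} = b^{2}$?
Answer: $7229$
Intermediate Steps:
$C = 3$ ($C = 0 + 3 = 3$)
$G{\left(u,j \right)} = - 3 u$ ($G{\left(u,j \right)} = - 3 \left(u + \left(4 - 4\right)^{2}\right) = - 3 \left(u + 0^{2}\right) = - 3 \left(u + 0\right) = - 3 u$)
$g{\left(Q,c \right)} = 12$ ($g{\left(Q,c \right)} = \left(-3\right) \left(-1\right) + 3 \cdot 3 = 3 + 9 = 12$)
$g{\left(193,B{\left(0 \right)} \right)} + 7217 = 12 + 7217 = 7229$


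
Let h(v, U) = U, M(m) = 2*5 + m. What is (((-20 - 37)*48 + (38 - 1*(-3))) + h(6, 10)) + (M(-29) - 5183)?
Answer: -7887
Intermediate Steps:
M(m) = 10 + m
(((-20 - 37)*48 + (38 - 1*(-3))) + h(6, 10)) + (M(-29) - 5183) = (((-20 - 37)*48 + (38 - 1*(-3))) + 10) + ((10 - 29) - 5183) = ((-57*48 + (38 + 3)) + 10) + (-19 - 5183) = ((-2736 + 41) + 10) - 5202 = (-2695 + 10) - 5202 = -2685 - 5202 = -7887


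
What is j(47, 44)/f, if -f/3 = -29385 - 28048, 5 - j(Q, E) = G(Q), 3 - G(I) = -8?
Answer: -2/57433 ≈ -3.4823e-5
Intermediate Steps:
G(I) = 11 (G(I) = 3 - 1*(-8) = 3 + 8 = 11)
j(Q, E) = -6 (j(Q, E) = 5 - 1*11 = 5 - 11 = -6)
f = 172299 (f = -3*(-29385 - 28048) = -3*(-57433) = 172299)
j(47, 44)/f = -6/172299 = -6*1/172299 = -2/57433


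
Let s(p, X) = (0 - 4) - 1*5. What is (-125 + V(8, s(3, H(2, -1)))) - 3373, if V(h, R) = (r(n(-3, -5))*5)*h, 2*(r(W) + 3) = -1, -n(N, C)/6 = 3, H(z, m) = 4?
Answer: -3638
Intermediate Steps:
n(N, C) = -18 (n(N, C) = -6*3 = -18)
r(W) = -7/2 (r(W) = -3 + (1/2)*(-1) = -3 - 1/2 = -7/2)
s(p, X) = -9 (s(p, X) = -4 - 5 = -9)
V(h, R) = -35*h/2 (V(h, R) = (-7/2*5)*h = -35*h/2)
(-125 + V(8, s(3, H(2, -1)))) - 3373 = (-125 - 35/2*8) - 3373 = (-125 - 140) - 3373 = -265 - 3373 = -3638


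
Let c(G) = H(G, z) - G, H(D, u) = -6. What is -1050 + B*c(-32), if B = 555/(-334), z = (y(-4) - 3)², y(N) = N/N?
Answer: -182565/167 ≈ -1093.2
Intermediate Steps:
y(N) = 1
z = 4 (z = (1 - 3)² = (-2)² = 4)
c(G) = -6 - G
B = -555/334 (B = 555*(-1/334) = -555/334 ≈ -1.6617)
-1050 + B*c(-32) = -1050 - 555*(-6 - 1*(-32))/334 = -1050 - 555*(-6 + 32)/334 = -1050 - 555/334*26 = -1050 - 7215/167 = -182565/167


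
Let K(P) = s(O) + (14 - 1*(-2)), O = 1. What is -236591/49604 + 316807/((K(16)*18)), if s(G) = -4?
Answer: 3915947693/2678616 ≈ 1461.9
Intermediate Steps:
K(P) = 12 (K(P) = -4 + (14 - 1*(-2)) = -4 + (14 + 2) = -4 + 16 = 12)
-236591/49604 + 316807/((K(16)*18)) = -236591/49604 + 316807/((12*18)) = -236591*1/49604 + 316807/216 = -236591/49604 + 316807*(1/216) = -236591/49604 + 316807/216 = 3915947693/2678616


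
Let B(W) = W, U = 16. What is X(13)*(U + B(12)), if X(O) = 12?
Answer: 336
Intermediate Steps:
X(13)*(U + B(12)) = 12*(16 + 12) = 12*28 = 336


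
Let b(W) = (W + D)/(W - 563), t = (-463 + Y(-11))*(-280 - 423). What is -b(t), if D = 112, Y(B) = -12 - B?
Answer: -36256/36181 ≈ -1.0021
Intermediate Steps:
t = 326192 (t = (-463 + (-12 - 1*(-11)))*(-280 - 423) = (-463 + (-12 + 11))*(-703) = (-463 - 1)*(-703) = -464*(-703) = 326192)
b(W) = (112 + W)/(-563 + W) (b(W) = (W + 112)/(W - 563) = (112 + W)/(-563 + W))
-b(t) = -(112 + 326192)/(-563 + 326192) = -326304/325629 = -1*36256/36181 = -36256/36181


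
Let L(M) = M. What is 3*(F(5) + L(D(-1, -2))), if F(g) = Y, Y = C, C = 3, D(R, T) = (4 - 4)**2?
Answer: 9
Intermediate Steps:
D(R, T) = 0 (D(R, T) = 0**2 = 0)
Y = 3
F(g) = 3
3*(F(5) + L(D(-1, -2))) = 3*(3 + 0) = 3*3 = 9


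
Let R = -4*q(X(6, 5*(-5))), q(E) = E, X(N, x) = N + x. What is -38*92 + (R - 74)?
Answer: -3494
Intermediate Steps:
R = 76 (R = -4*(6 + 5*(-5)) = -4*(6 - 25) = -4*(-19) = 76)
-38*92 + (R - 74) = -38*92 + (76 - 74) = -3496 + 2 = -3494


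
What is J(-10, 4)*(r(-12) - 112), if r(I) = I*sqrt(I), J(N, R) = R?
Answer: -448 - 96*I*sqrt(3) ≈ -448.0 - 166.28*I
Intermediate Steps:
r(I) = I**(3/2)
J(-10, 4)*(r(-12) - 112) = 4*((-12)**(3/2) - 112) = 4*(-24*I*sqrt(3) - 112) = 4*(-112 - 24*I*sqrt(3)) = -448 - 96*I*sqrt(3)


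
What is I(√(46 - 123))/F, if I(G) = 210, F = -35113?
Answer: -210/35113 ≈ -0.0059807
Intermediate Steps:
I(√(46 - 123))/F = 210/(-35113) = 210*(-1/35113) = -210/35113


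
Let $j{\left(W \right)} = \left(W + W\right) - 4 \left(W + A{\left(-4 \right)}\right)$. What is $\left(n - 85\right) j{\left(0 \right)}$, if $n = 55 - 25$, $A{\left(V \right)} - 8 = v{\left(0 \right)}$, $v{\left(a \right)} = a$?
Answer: $1760$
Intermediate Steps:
$A{\left(V \right)} = 8$ ($A{\left(V \right)} = 8 + 0 = 8$)
$j{\left(W \right)} = -32 - 2 W$ ($j{\left(W \right)} = \left(W + W\right) - 4 \left(W + 8\right) = 2 W - 4 \left(8 + W\right) = 2 W - \left(32 + 4 W\right) = -32 - 2 W$)
$n = 30$ ($n = 55 - 25 = 30$)
$\left(n - 85\right) j{\left(0 \right)} = \left(30 - 85\right) \left(-32 - 0\right) = - 55 \left(-32 + 0\right) = \left(-55\right) \left(-32\right) = 1760$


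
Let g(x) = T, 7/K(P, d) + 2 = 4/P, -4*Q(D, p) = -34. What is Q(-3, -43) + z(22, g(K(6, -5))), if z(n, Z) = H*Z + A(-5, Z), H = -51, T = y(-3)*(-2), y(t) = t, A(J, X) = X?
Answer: -583/2 ≈ -291.50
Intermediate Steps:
Q(D, p) = 17/2 (Q(D, p) = -¼*(-34) = 17/2)
K(P, d) = 7/(-2 + 4/P)
T = 6 (T = -3*(-2) = 6)
g(x) = 6
z(n, Z) = -50*Z (z(n, Z) = -51*Z + Z = -50*Z)
Q(-3, -43) + z(22, g(K(6, -5))) = 17/2 - 50*6 = 17/2 - 300 = -583/2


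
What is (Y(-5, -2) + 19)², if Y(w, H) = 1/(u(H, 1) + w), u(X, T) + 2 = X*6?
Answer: 129600/361 ≈ 359.00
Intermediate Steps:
u(X, T) = -2 + 6*X (u(X, T) = -2 + X*6 = -2 + 6*X)
Y(w, H) = 1/(-2 + w + 6*H) (Y(w, H) = 1/((-2 + 6*H) + w) = 1/(-2 + w + 6*H))
(Y(-5, -2) + 19)² = (1/(-2 - 5 + 6*(-2)) + 19)² = (1/(-2 - 5 - 12) + 19)² = (1/(-19) + 19)² = (-1/19 + 19)² = (360/19)² = 129600/361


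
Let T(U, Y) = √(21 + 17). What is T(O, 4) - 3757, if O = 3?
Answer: -3757 + √38 ≈ -3750.8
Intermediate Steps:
T(U, Y) = √38
T(O, 4) - 3757 = √38 - 3757 = -3757 + √38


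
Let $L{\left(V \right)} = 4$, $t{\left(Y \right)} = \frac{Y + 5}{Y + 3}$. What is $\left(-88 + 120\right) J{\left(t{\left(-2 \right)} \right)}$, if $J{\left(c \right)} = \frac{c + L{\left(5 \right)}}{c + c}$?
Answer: $\frac{112}{3} \approx 37.333$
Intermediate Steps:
$t{\left(Y \right)} = \frac{5 + Y}{3 + Y}$
$J{\left(c \right)} = \frac{4 + c}{2 c}$ ($J{\left(c \right)} = \frac{c + 4}{c + c} = \frac{4 + c}{2 c}$)
$\left(-88 + 120\right) J{\left(t{\left(-2 \right)} \right)} = \left(-88 + 120\right) \frac{4 + \frac{5 - 2}{3 - 2}}{2 \frac{5 - 2}{3 - 2}} = 32 \frac{4 + 1^{-1} \cdot 3}{2 \cdot 1^{-1} \cdot 3} = 32 \frac{4 + 1 \cdot 3}{2 \cdot 1 \cdot 3} = 32 \frac{4 + 3}{2 \cdot 3} = 32 \cdot \frac{1}{2} \cdot \frac{1}{3} \cdot 7 = 32 \cdot \frac{7}{6} = \frac{112}{3}$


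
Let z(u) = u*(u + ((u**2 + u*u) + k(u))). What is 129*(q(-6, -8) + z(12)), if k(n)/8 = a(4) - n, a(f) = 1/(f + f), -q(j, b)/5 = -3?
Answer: 319275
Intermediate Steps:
q(j, b) = 15 (q(j, b) = -5*(-3) = 15)
a(f) = 1/(2*f)
k(n) = 1 - 8*n (k(n) = 8*((1/2)/4 - n) = 8*((1/2)*(1/4) - n) = 8*(1/8 - n) = 1 - 8*n)
z(u) = u*(1 - 7*u + 2*u**2) (z(u) = u*(u + ((u**2 + u*u) + (1 - 8*u))) = u*(u + ((u**2 + u**2) + (1 - 8*u))) = u*(u + (2*u**2 + (1 - 8*u))) = u*(u + (1 - 8*u + 2*u**2)) = u*(1 - 7*u + 2*u**2))
129*(q(-6, -8) + z(12)) = 129*(15 + 12*(1 - 7*12 + 2*12**2)) = 129*(15 + 12*(1 - 84 + 2*144)) = 129*(15 + 12*(1 - 84 + 288)) = 129*(15 + 12*205) = 129*(15 + 2460) = 129*2475 = 319275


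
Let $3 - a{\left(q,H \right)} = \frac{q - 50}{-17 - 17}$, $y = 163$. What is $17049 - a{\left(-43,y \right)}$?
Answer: $\frac{579657}{34} \approx 17049.0$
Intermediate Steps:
$a{\left(q,H \right)} = \frac{26}{17} + \frac{q}{34}$ ($a{\left(q,H \right)} = 3 - \frac{q - 50}{-17 - 17} = 3 - \frac{-50 + q}{-34} = 3 - \left(-50 + q\right) \left(- \frac{1}{34}\right) = 3 - \left(\frac{25}{17} - \frac{q}{34}\right) = 3 + \left(- \frac{25}{17} + \frac{q}{34}\right) = \frac{26}{17} + \frac{q}{34}$)
$17049 - a{\left(-43,y \right)} = 17049 - \left(\frac{26}{17} + \frac{1}{34} \left(-43\right)\right) = 17049 - \left(\frac{26}{17} - \frac{43}{34}\right) = 17049 - \frac{9}{34} = \frac{579657}{34}$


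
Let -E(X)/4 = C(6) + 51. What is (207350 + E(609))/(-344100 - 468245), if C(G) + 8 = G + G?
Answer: -41426/162469 ≈ -0.25498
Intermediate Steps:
C(G) = -8 + 2*G (C(G) = -8 + (G + G) = -8 + 2*G)
E(X) = -220 (E(X) = -4*((-8 + 2*6) + 51) = -4*((-8 + 12) + 51) = -4*(4 + 51) = -4*55 = -220)
(207350 + E(609))/(-344100 - 468245) = (207350 - 220)/(-344100 - 468245) = 207130/(-812345) = 207130*(-1/812345) = -41426/162469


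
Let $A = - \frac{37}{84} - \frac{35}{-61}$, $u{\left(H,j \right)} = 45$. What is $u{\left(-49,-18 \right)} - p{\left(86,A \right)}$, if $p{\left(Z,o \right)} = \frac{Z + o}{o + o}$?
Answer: $- \frac{379877}{1366} \approx -278.09$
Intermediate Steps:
$A = \frac{683}{5124}$ ($A = \left(-37\right) \frac{1}{84} - - \frac{35}{61} = - \frac{37}{84} + \frac{35}{61} = \frac{683}{5124} \approx 0.13329$)
$p{\left(Z,o \right)} = \frac{Z + o}{2 o}$
$u{\left(-49,-18 \right)} - p{\left(86,A \right)} = 45 - \frac{86 + \frac{683}{5124}}{2 \cdot \frac{683}{5124}} = 45 - \frac{1}{2} \cdot \frac{5124}{683} \cdot \frac{441347}{5124} = 45 - \frac{441347}{1366} = - \frac{379877}{1366}$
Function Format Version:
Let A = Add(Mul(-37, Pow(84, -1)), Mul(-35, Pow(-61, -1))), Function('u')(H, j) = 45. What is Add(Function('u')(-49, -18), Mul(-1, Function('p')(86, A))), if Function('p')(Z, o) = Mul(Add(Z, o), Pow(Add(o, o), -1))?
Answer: Rational(-379877, 1366) ≈ -278.09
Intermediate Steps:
A = Rational(683, 5124) (A = Add(Mul(-37, Rational(1, 84)), Mul(-35, Rational(-1, 61))) = Add(Rational(-37, 84), Rational(35, 61)) = Rational(683, 5124) ≈ 0.13329)
Function('p')(Z, o) = Mul(Rational(1, 2), Pow(o, -1), Add(Z, o)) (Function('p')(Z, o) = Mul(Add(Z, o), Pow(Mul(2, o), -1)) = Mul(Add(Z, o), Mul(Rational(1, 2), Pow(o, -1))) = Mul(Rational(1, 2), Pow(o, -1), Add(Z, o)))
Add(Function('u')(-49, -18), Mul(-1, Function('p')(86, A))) = Add(45, Mul(-1, Mul(Rational(1, 2), Pow(Rational(683, 5124), -1), Add(86, Rational(683, 5124))))) = Add(45, Mul(-1, Mul(Rational(1, 2), Rational(5124, 683), Rational(441347, 5124)))) = Add(45, Mul(-1, Rational(441347, 1366))) = Add(45, Rational(-441347, 1366)) = Rational(-379877, 1366)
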